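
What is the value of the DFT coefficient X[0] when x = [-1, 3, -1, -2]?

X[0] = Σ(n=0 to 3) x[n] · ω_4^0 = Σ x[n]
= (-1) + (3) + (-1) + (-2)

X[0] = -1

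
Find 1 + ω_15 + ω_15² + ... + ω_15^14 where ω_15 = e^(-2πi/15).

Sum of all nth roots of unity equals 0 for n > 1 (geometric series with r ≠ 1).

0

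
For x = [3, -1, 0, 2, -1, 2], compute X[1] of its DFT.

X[1] = Σ(n=0 to 5) x[n] · ω_6^(1n) where ω_6 = e^(-2πi/6)
= (3)·ω_6^0 + (-1)·ω_6^1 + (0)·ω_6^2 + (2)·ω_6^3 + (-1)·ω_6^4 + (2)·ω_6^5

X[1] = 2.0000+1.7321i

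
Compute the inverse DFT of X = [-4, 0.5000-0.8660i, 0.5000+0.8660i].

x[n] = (1/3) Σ(k=0 to 2) X[k] · e^(2πikn/3)

Computing each x[n]:
x[0] = -1
x[1] = -1
x[2] = -2

x = [-1, -1, -2]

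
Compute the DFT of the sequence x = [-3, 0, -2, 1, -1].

X[k] = Σ(n=0 to 4) x[n] · ω_5^(nk)
where ω_5 = e^(-2πi/5)

Computing each X[k]:
X[0] = -5
X[1] = -2.5000+0.8123i
X[2] = -2.5000-3.4410i
X[3] = -2.5000+3.4410i
X[4] = -2.5000-0.8123i

X = [-5, -2.5000+0.8123i, -2.5000-3.4410i, -2.5000+3.4410i, -2.5000-0.8123i]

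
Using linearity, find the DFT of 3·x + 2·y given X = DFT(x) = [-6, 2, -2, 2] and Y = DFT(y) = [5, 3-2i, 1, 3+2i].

By linearity: DFT(3x + 2y) = 3·DFT(x) + 2·DFT(y)
= 3·[-6, 2, -2, 2] + 2·[5, 3-2i, 1, 3+2i]

Computing element-wise:
Z[0] = 3·(-6) + 2·(5) = -8
Z[1] = 3·(2) + 2·(3-2i) = 12-4i
Z[2] = 3·(-2) + 2·(1) = -4
Z[3] = 3·(2) + 2·(3+2i) = 12+4i

DFT(3x + 2y) = 3·X + 2·Y = [-8, 12-4i, -4, 12+4i]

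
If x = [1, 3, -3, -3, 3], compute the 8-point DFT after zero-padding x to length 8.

Original 5-point DFT: [1, 7.7082, -5.7082, -5.7082, 7.7082]
Zero-padded 8-point DFT provides frequency interpolation.

DFT_8([x, 0, ...]) = [1, 2.2426+3.0000i, 7-6i, -6.2426-3.0000i, 1, -6.2426+3.0000i, 7+6i, 2.2426-3.0000i]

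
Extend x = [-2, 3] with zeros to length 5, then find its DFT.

Original 2-point DFT: [1, -5]
Zero-padded 5-point DFT provides frequency interpolation.

DFT_5([x, 0, ...]) = [1, -1.0729-2.8532i, -4.4271-1.7634i, -4.4271+1.7634i, -1.0729+2.8532i]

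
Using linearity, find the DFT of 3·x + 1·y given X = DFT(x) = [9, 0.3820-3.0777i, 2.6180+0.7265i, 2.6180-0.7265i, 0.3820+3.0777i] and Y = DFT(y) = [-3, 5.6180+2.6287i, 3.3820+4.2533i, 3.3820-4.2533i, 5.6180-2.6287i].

By linearity: DFT(3x + 1y) = 3·DFT(x) + 1·DFT(y)
= 3·[9, 0.3820-3.0777i, 2.6180+0.7265i, 2.6180-0.7265i, 0.3820+3.0777i] + 1·[-3, 5.6180+2.6287i, 3.3820+4.2533i, 3.3820-4.2533i, 5.6180-2.6287i]

Computing element-wise:
Z[0] = 3·(9) + 1·(-3) = 24
Z[1] = 3·(0.3820-3.0777i) + 1·(5.6180+2.6287i) = 6.7640-6.6044i
Z[2] = 3·(2.6180+0.7265i) + 1·(3.3820+4.2533i) = 11.2360+6.4328i
Z[3] = 3·(2.6180-0.7265i) + 1·(3.3820-4.2533i) = 11.2360-6.4328i
Z[4] = 3·(0.3820+3.0777i) + 1·(5.6180-2.6287i) = 6.7640+6.6044i

DFT(3x + 1y) = 3·X + 1·Y = [24, 6.7640-6.6044i, 11.2360+6.4328i, 11.2360-6.4328i, 6.7640+6.6044i]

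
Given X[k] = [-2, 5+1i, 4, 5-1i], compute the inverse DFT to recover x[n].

x[n] = (1/4) Σ(k=0 to 3) X[k] · e^(2πikn/4)

Computing each x[n]:
x[0] = 3
x[1] = -2
x[2] = -2
x[3] = -1

x = [3, -2, -2, -1]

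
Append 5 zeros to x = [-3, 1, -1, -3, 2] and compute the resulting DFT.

Original 5-point DFT: [-4, 1.1631-0.2245i, -6.6631+2.4899i, -6.6631-2.4899i, 1.1631+0.2245i]
Zero-padded 10-point DFT provides frequency interpolation.

DFT_10([x, 0, ...]) = [-4, -3.1910+2.0409i, 1.1631-0.2245i, -4.3090-5.2043i, -6.6631+2.4899i, 0, -6.6631-2.4899i, -4.3090+5.2043i, 1.1631+0.2245i, -3.1910-2.0409i]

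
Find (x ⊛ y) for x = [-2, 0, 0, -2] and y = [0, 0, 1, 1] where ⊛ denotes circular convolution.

(x ⊛ y)[n] = Σ(m=0 to 3) x[m] · y[(n-m) mod 4]

Computing each output sample:
(x ⊛ y)[0] = 0
(x ⊛ y)[1] = -2
(x ⊛ y)[2] = -4
(x ⊛ y)[3] = -2

x ⊛ y = [0, -2, -4, -2]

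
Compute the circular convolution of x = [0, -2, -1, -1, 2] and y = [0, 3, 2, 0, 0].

(x ⊛ y)[n] = Σ(m=0 to 4) x[m] · y[(n-m) mod 5]

Computing each output sample:
(x ⊛ y)[0] = 4
(x ⊛ y)[1] = 4
(x ⊛ y)[2] = -6
(x ⊛ y)[3] = -7
(x ⊛ y)[4] = -5

x ⊛ y = [4, 4, -6, -7, -5]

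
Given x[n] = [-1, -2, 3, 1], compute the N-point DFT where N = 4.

X[k] = Σ(n=0 to 3) x[n] · ω_4^(nk)
where ω_4 = e^(-2πi/4)

Computing each X[k]:
X[0] = 1
X[1] = -4+3i
X[2] = 3
X[3] = -4-3i

X = [1, -4+3i, 3, -4-3i]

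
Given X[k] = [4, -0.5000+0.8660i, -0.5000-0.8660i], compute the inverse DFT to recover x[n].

x[n] = (1/3) Σ(k=0 to 2) X[k] · e^(2πikn/3)

Computing each x[n]:
x[0] = 1
x[1] = 1
x[2] = 2

x = [1, 1, 2]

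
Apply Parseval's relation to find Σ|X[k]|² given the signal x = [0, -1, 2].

Parseval: Σ|x[n]|² = (1/N)Σ|X[k]|², so Σ|X[k]|² = N·Σ|x[n]|² = 3·5.0000

Σ|X[k]|² = N·Σ|x[n]|² = 3·5.0000 = 15.0000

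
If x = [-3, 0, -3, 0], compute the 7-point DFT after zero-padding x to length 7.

Original 4-point DFT: [-6, 0, -6, 0]
Zero-padded 7-point DFT provides frequency interpolation.

DFT_7([x, 0, ...]) = [-6, -2.3324+2.9248i, -0.2971-1.3017i, -4.8705-2.3455i, -4.8705+2.3455i, -0.2971+1.3017i, -2.3324-2.9248i]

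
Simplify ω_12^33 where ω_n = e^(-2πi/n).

Since ω_12^12 = 1, powers reduce modulo 12.
33 mod 12 = 9
So ω_12^33 = ω_12^9 = e^(-2πi·9/12)

ω_12^33 = ω_12^9 = 1i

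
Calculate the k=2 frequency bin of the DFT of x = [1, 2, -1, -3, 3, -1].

X[2] = Σ(n=0 to 5) x[n] · ω_6^(2n) where ω_6 = e^(-2πi/6)
= (1)·ω_6^0 + (2)·ω_6^2 + (-1)·ω_6^4 + (-3)·ω_6^6 + (3)·ω_6^8 + (-1)·ω_6^10

X[2] = -3.5000-6.0622i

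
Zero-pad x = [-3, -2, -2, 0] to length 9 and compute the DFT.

Original 4-point DFT: [-7, -1+2i, -3, -1-2i]
Zero-padded 9-point DFT provides frequency interpolation.

DFT_9([x, 0, ...]) = [-7, -4.8794+3.2552i, -1.4679+2.6537i, -1, -2.6527-0.6015i, -2.6527+0.6015i, -1, -1.4679-2.6537i, -4.8794-3.2552i]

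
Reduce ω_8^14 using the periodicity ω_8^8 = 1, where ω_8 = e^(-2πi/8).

Since ω_8^8 = 1, powers reduce modulo 8.
14 mod 8 = 6
So ω_8^14 = ω_8^6 = e^(-2πi·6/8)

ω_8^14 = ω_8^6 = 1i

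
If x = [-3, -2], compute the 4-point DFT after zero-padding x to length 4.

Original 2-point DFT: [-5, -1]
Zero-padded 4-point DFT provides frequency interpolation.

DFT_4([x, 0, ...]) = [-5, -3+2i, -1, -3-2i]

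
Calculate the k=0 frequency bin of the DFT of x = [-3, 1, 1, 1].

X[0] = Σ(n=0 to 3) x[n] · ω_4^0 = Σ x[n]
= (-3) + (1) + (1) + (1)

X[0] = 0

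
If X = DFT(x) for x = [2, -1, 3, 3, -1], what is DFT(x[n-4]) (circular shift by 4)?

Time shift by 4: X_shifted[k] = ω_5^(4k) · X[k]
Shifted x = [-1, 3, 3, -1, 2]

DFT(x[n-4]) = [6, -1.0729-3.3022i, -4.4271+3.2164i, -4.4271-3.2164i, -1.0729+3.3022i]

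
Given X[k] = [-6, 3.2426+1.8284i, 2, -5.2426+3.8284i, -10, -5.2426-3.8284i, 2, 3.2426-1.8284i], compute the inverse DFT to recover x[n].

x[n] = (1/8) Σ(k=0 to 7) X[k] · e^(2πikn/8)

Computing each x[n]:
x[0] = -2
x[1] = 1
x[2] = -2
x[3] = -2
x[4] = -1
x[5] = 0
x[6] = -3
x[7] = 3

x = [-2, 1, -2, -2, -1, 0, -3, 3]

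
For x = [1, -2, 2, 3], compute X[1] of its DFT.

X[1] = Σ(n=0 to 3) x[n] · ω_4^(1n) where ω_4 = e^(-2πi/4)
= (1)·ω_4^0 + (-2)·ω_4^1 + (2)·ω_4^2 + (3)·ω_4^3

X[1] = -1+5i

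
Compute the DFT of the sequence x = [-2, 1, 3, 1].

X[k] = Σ(n=0 to 3) x[n] · ω_4^(nk)
where ω_4 = e^(-2πi/4)

Computing each X[k]:
X[0] = 3
X[1] = -5
X[2] = -1
X[3] = -5

X = [3, -5, -1, -5]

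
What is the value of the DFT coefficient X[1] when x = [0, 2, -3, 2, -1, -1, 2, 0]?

X[1] = Σ(n=0 to 7) x[n] · ω_8^(1n) where ω_8 = e^(-2πi/8)
= (0)·ω_8^0 + (2)·ω_8^1 + (-3)·ω_8^2 + (2)·ω_8^3 + (-1)·ω_8^4 + (-1)·ω_8^5 + (2)·ω_8^6 + (0)·ω_8^7

X[1] = 1.7071+1.4645i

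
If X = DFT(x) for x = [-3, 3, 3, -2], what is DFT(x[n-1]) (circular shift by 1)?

Time shift by 1: X_shifted[k] = ω_4^(1k) · X[k]
Shifted x = [-2, -3, 3, 3]

DFT(x[n-1]) = [1, -5+6i, 1, -5-6i]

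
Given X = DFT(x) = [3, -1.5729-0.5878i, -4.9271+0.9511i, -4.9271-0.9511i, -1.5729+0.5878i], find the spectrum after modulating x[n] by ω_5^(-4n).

Modulation property: DFT(ω_5^(-4n)·x[n]) = X[(k-4) mod 5], so circularly shift X by 4 positions.

X[k-4] = [-1.5729-0.5878i, -4.9271+0.9511i, -4.9271-0.9511i, -1.5729+0.5878i, 3]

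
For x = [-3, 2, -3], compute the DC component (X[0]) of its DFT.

X[0] = Σ(n=0 to 2) x[n] · ω_3^0 = Σ x[n]
= (-3) + (2) + (-3)

X[0] = -4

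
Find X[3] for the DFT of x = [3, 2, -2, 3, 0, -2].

X[3] = Σ(n=0 to 5) x[n] · ω_6^(3n) where ω_6 = e^(-2πi/6)
= (3)·ω_6^0 + (2)·ω_6^3 + (-2)·ω_6^6 + (3)·ω_6^9 + (0)·ω_6^12 + (-2)·ω_6^15

X[3] = -2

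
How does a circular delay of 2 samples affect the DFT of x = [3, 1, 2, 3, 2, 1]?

Time shift by 2: X_shifted[k] = ω_6^(2k) · X[k]
Shifted x = [2, 1, 3, 1, 2, 3]

DFT(x[n-2]) = [12, 0.5000+0.8660i, -1.5000+2.5981i, 2, -1.5000-2.5981i, 0.5000-0.8660i]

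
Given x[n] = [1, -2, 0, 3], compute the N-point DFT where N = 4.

X[k] = Σ(n=0 to 3) x[n] · ω_4^(nk)
where ω_4 = e^(-2πi/4)

Computing each X[k]:
X[0] = 2
X[1] = 1+5i
X[2] = 0
X[3] = 1-5i

X = [2, 1+5i, 0, 1-5i]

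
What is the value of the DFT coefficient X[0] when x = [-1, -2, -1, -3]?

X[0] = Σ(n=0 to 3) x[n] · ω_4^0 = Σ x[n]
= (-1) + (-2) + (-1) + (-3)

X[0] = -7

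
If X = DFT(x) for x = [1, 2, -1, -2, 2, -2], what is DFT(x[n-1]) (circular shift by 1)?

Time shift by 1: X_shifted[k] = ω_6^(1k) · X[k]
Shifted x = [-2, 1, 2, -1, -2, 2]

DFT(x[n-1]) = [0, 0.5000-2.5981i, -4.5000+4.3301i, -4, -4.5000-4.3301i, 0.5000+2.5981i]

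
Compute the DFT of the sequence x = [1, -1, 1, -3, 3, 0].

X[k] = Σ(n=0 to 5) x[n] · ω_6^(nk)
where ω_6 = e^(-2πi/6)

Computing each X[k]:
X[0] = 1
X[1] = 1.5000+2.5981i
X[2] = -3.5000-0.8660i
X[3] = 9
X[4] = -3.5000+0.8660i
X[5] = 1.5000-2.5981i

X = [1, 1.5000+2.5981i, -3.5000-0.8660i, 9, -3.5000+0.8660i, 1.5000-2.5981i]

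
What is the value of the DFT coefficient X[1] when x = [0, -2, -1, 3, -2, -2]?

X[1] = Σ(n=0 to 5) x[n] · ω_6^(1n) where ω_6 = e^(-2πi/6)
= (0)·ω_6^0 + (-2)·ω_6^1 + (-1)·ω_6^2 + (3)·ω_6^3 + (-2)·ω_6^4 + (-2)·ω_6^5

X[1] = -3.5000-0.8660i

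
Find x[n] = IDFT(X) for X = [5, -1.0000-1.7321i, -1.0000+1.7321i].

x[n] = (1/3) Σ(k=0 to 2) X[k] · e^(2πikn/3)

Computing each x[n]:
x[0] = 1
x[1] = 3
x[2] = 1

x = [1, 3, 1]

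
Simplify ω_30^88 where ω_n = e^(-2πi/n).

Since ω_30^30 = 1, powers reduce modulo 30.
88 mod 30 = 28
So ω_30^88 = ω_30^28 = e^(-2πi·28/30)

ω_30^88 = ω_30^28 = 0.9135+0.4067i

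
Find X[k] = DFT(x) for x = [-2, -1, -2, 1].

X[k] = Σ(n=0 to 3) x[n] · ω_4^(nk)
where ω_4 = e^(-2πi/4)

Computing each X[k]:
X[0] = -4
X[1] = 2i
X[2] = -4
X[3] = -2i

X = [-4, 2i, -4, -2i]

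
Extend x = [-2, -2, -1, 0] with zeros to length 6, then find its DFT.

Original 4-point DFT: [-5, -1+2i, -1, -1-2i]
Zero-padded 6-point DFT provides frequency interpolation.

DFT_6([x, 0, ...]) = [-5, -2.5000+2.5981i, -0.5000+0.8660i, -1, -0.5000-0.8660i, -2.5000-2.5981i]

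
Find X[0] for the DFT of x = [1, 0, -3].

X[0] = Σ(n=0 to 2) x[n] · ω_3^0 = Σ x[n]
= (1) + (0) + (-3)

X[0] = -2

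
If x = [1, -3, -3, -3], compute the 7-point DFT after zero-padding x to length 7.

Original 4-point DFT: [-8, 4, 4, 4]
Zero-padded 7-point DFT provides frequency interpolation.

DFT_7([x, 0, ...]) = [-8, 2.5000+6.5719i, 2.5000-0.7224i, 2.5000+1.8809i, 2.5000-1.8809i, 2.5000+0.7224i, 2.5000-6.5719i]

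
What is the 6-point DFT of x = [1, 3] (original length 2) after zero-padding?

Original 2-point DFT: [4, -2]
Zero-padded 6-point DFT provides frequency interpolation.

DFT_6([x, 0, ...]) = [4, 2.5000-2.5981i, -0.5000-2.5981i, -2, -0.5000+2.5981i, 2.5000+2.5981i]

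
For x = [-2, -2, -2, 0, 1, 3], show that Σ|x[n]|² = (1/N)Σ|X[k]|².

Time domain:
Σ|x[n]|² = |-2|² + |-2|² + |-2|² + |0|² + |1|² + |3|² = 22.0000

Frequency domain:
(1/6)Σ|X[k]|² = (1/6)(|-2|² + |-1.0000+6.9282i|² + |-2.0000+1.7321i|² + |-4|² + |-2.0000-1.7321i|² + |-1.0000-6.9282i|²) = (1/6)·132.0000 = 22.0000

Both sides agree, confirming Parseval's theorem.

Σ|x[n]|² = (1/N)Σ|X[k]|² = 22.0000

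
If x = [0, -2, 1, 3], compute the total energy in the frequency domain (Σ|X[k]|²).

Parseval: Σ|x[n]|² = (1/N)Σ|X[k]|², so Σ|X[k]|² = N·Σ|x[n]|² = 4·14.0000

Σ|X[k]|² = N·Σ|x[n]|² = 4·14.0000 = 56.0000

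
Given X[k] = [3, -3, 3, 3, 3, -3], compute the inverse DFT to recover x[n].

x[n] = (1/6) Σ(k=0 to 5) X[k] · e^(2πikn/6)

Computing each x[n]:
x[0] = 1
x[1] = -1
x[2] = 1
x[3] = 2
x[4] = 1
x[5] = -1

x = [1, -1, 1, 2, 1, -1]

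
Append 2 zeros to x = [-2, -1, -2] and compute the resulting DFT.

Original 3-point DFT: [-5, -0.5000-0.8660i, -0.5000+0.8660i]
Zero-padded 5-point DFT provides frequency interpolation.

DFT_5([x, 0, ...]) = [-5, -0.6910+2.1266i, -1.8090-1.3143i, -1.8090+1.3143i, -0.6910-2.1266i]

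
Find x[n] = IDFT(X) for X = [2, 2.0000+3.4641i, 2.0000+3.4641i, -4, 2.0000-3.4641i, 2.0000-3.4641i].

x[n] = (1/6) Σ(k=0 to 5) X[k] · e^(2πikn/6)

Computing each x[n]:
x[0] = 1
x[1] = -1
x[2] = -1
x[3] = 1
x[4] = -1
x[5] = 3

x = [1, -1, -1, 1, -1, 3]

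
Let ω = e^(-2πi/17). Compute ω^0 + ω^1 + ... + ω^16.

Sum of all nth roots of unity equals 0 for n > 1 (geometric series with r ≠ 1).

0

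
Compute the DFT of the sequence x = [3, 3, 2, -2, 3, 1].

X[k] = Σ(n=0 to 5) x[n] · ω_6^(nk)
where ω_6 = e^(-2πi/6)

Computing each X[k]:
X[0] = 10
X[1] = 4.5000-0.8660i
X[2] = -3.5000-2.5981i
X[3] = 6
X[4] = -3.5000+2.5981i
X[5] = 4.5000+0.8660i

X = [10, 4.5000-0.8660i, -3.5000-2.5981i, 6, -3.5000+2.5981i, 4.5000+0.8660i]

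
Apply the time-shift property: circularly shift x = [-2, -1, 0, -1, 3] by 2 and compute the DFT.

Time shift by 2: X_shifted[k] = ω_5^(2k) · X[k]
Shifted x = [-1, 3, -2, -1, 0]

DFT(x[n-2]) = [-1, 2.3541-2.2654i, -4.3541-2.7144i, -4.3541+2.7144i, 2.3541+2.2654i]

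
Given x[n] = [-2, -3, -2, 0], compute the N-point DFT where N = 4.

X[k] = Σ(n=0 to 3) x[n] · ω_4^(nk)
where ω_4 = e^(-2πi/4)

Computing each X[k]:
X[0] = -7
X[1] = 3i
X[2] = -1
X[3] = -3i

X = [-7, 3i, -1, -3i]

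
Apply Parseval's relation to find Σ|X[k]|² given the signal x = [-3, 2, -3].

Parseval: Σ|x[n]|² = (1/N)Σ|X[k]|², so Σ|X[k]|² = N·Σ|x[n]|² = 3·22.0000

Σ|X[k]|² = N·Σ|x[n]|² = 3·22.0000 = 66.0000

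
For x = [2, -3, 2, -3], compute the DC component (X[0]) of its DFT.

X[0] = Σ(n=0 to 3) x[n] · ω_4^0 = Σ x[n]
= (2) + (-3) + (2) + (-3)

X[0] = -2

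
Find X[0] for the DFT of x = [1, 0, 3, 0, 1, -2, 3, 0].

X[0] = Σ(n=0 to 7) x[n] · ω_8^0 = Σ x[n]
= (1) + (0) + (3) + (0) + (1) + (-2) + (3) + (0)

X[0] = 6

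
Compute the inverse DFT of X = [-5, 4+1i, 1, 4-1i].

x[n] = (1/4) Σ(k=0 to 3) X[k] · e^(2πikn/4)

Computing each x[n]:
x[0] = 1
x[1] = -2
x[2] = -3
x[3] = -1

x = [1, -2, -3, -1]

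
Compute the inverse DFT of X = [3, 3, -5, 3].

x[n] = (1/4) Σ(k=0 to 3) X[k] · e^(2πikn/4)

Computing each x[n]:
x[0] = 1
x[1] = 2
x[2] = -2
x[3] = 2

x = [1, 2, -2, 2]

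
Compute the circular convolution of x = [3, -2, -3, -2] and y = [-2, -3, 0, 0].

(x ⊛ y)[n] = Σ(m=0 to 3) x[m] · y[(n-m) mod 4]

Computing each output sample:
(x ⊛ y)[0] = 0
(x ⊛ y)[1] = -5
(x ⊛ y)[2] = 12
(x ⊛ y)[3] = 13

x ⊛ y = [0, -5, 12, 13]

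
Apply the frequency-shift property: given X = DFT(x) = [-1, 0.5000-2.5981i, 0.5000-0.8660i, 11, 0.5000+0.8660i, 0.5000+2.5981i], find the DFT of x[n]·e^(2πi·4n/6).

Modulation property: DFT(ω_6^(-4n)·x[n]) = X[(k-4) mod 6], so circularly shift X by 4 positions.

X[k-4] = [0.5000-0.8660i, 11, 0.5000+0.8660i, 0.5000+2.5981i, -1, 0.5000-2.5981i]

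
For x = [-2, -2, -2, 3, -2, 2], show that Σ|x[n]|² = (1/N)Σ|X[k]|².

Time domain:
Σ|x[n]|² = |-2|² + |-2|² + |-2|² + |3|² + |-2|² + |2|² = 29.0000

Frequency domain:
(1/6)Σ|X[k]|² = (1/6)(|-3|² + |-3.0000+3.4641i|² + |3.0000+3.4641i|² + |-9|² + |3.0000-3.4641i|² + |-3.0000-3.4641i|²) = (1/6)·174.0000 = 29.0000

Both sides agree, confirming Parseval's theorem.

Σ|x[n]|² = (1/N)Σ|X[k]|² = 29.0000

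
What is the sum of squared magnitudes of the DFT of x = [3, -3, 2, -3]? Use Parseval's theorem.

Parseval: Σ|x[n]|² = (1/N)Σ|X[k]|², so Σ|X[k]|² = N·Σ|x[n]|² = 4·31.0000

Σ|X[k]|² = N·Σ|x[n]|² = 4·31.0000 = 124.0000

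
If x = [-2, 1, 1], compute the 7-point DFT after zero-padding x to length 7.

Original 3-point DFT: [0, -3, -3]
Zero-padded 7-point DFT provides frequency interpolation.

DFT_7([x, 0, ...]) = [0, -1.5990-1.7568i, -3.1235-0.5410i, -2.2775+0.3479i, -2.2775-0.3479i, -3.1235+0.5410i, -1.5990+1.7568i]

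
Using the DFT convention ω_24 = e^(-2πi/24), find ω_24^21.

ω_24^21 = e^(-2πi·21/24)
= cos(-2π·21/24) + i·sin(-2π·21/24)
= cos(-42π/24) + i·sin(-42π/24)

ω_24^21 = cos(-42π/24) + i·sin(-42π/24) = 0.7071+0.7071i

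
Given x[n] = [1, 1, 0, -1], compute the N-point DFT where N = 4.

X[k] = Σ(n=0 to 3) x[n] · ω_4^(nk)
where ω_4 = e^(-2πi/4)

Computing each X[k]:
X[0] = 1
X[1] = 1-2i
X[2] = 1
X[3] = 1+2i

X = [1, 1-2i, 1, 1+2i]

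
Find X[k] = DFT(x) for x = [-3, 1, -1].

X[k] = Σ(n=0 to 2) x[n] · ω_3^(nk)
where ω_3 = e^(-2πi/3)

Computing each X[k]:
X[0] = -3
X[1] = -3.0000-1.7321i
X[2] = -3.0000+1.7321i

X = [-3, -3.0000-1.7321i, -3.0000+1.7321i]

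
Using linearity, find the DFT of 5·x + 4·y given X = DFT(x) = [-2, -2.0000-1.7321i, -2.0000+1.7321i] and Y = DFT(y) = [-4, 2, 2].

By linearity: DFT(5x + 4y) = 5·DFT(x) + 4·DFT(y)
= 5·[-2, -2.0000-1.7321i, -2.0000+1.7321i] + 4·[-4, 2, 2]

Computing element-wise:
Z[0] = 5·(-2) + 4·(-4) = -26
Z[1] = 5·(-2.0000-1.7321i) + 4·(2) = -2.0000-8.6605i
Z[2] = 5·(-2.0000+1.7321i) + 4·(2) = -2.0000+8.6605i

DFT(5x + 4y) = 5·X + 4·Y = [-26, -2.0000-8.6605i, -2.0000+8.6605i]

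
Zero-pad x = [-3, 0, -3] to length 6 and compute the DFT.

Original 3-point DFT: [-6, -1.5000-2.5981i, -1.5000+2.5981i]
Zero-padded 6-point DFT provides frequency interpolation.

DFT_6([x, 0, ...]) = [-6, -1.5000+2.5981i, -1.5000-2.5981i, -6, -1.5000+2.5981i, -1.5000-2.5981i]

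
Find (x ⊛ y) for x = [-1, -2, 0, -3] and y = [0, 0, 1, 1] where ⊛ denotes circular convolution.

(x ⊛ y)[n] = Σ(m=0 to 3) x[m] · y[(n-m) mod 4]

Computing each output sample:
(x ⊛ y)[0] = -2
(x ⊛ y)[1] = -3
(x ⊛ y)[2] = -4
(x ⊛ y)[3] = -3

x ⊛ y = [-2, -3, -4, -3]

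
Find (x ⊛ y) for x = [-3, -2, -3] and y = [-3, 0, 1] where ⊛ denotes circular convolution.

(x ⊛ y)[n] = Σ(m=0 to 2) x[m] · y[(n-m) mod 3]

Computing each output sample:
(x ⊛ y)[0] = 7
(x ⊛ y)[1] = 3
(x ⊛ y)[2] = 6

x ⊛ y = [7, 3, 6]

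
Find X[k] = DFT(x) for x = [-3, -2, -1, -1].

X[k] = Σ(n=0 to 3) x[n] · ω_4^(nk)
where ω_4 = e^(-2πi/4)

Computing each X[k]:
X[0] = -7
X[1] = -2+1i
X[2] = -1
X[3] = -2-1i

X = [-7, -2+1i, -1, -2-1i]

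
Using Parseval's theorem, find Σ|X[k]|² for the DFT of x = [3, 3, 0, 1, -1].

Parseval: Σ|x[n]|² = (1/N)Σ|X[k]|², so Σ|X[k]|² = N·Σ|x[n]|² = 5·20.0000

Σ|X[k]|² = N·Σ|x[n]|² = 5·20.0000 = 100.0000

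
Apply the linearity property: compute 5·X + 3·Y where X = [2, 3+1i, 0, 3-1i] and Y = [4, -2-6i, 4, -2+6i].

By linearity: DFT(5x + 3y) = 5·DFT(x) + 3·DFT(y)
= 5·[2, 3+1i, 0, 3-1i] + 3·[4, -2-6i, 4, -2+6i]

Computing element-wise:
Z[0] = 5·(2) + 3·(4) = 22
Z[1] = 5·(3+1i) + 3·(-2-6i) = 9-13i
Z[2] = 5·(0) + 3·(4) = 12
Z[3] = 5·(3-1i) + 3·(-2+6i) = 9+13i

DFT(5x + 3y) = 5·X + 3·Y = [22, 9-13i, 12, 9+13i]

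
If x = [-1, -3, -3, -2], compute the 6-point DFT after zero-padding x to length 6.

Original 4-point DFT: [-9, 2+1i, 1, 2-1i]
Zero-padded 6-point DFT provides frequency interpolation.

DFT_6([x, 0, ...]) = [-9, 1.0000+5.1962i, 0, 1, 0, 1.0000-5.1962i]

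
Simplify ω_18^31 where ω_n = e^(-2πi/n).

Since ω_18^18 = 1, powers reduce modulo 18.
31 mod 18 = 13
So ω_18^31 = ω_18^13 = e^(-2πi·13/18)

ω_18^31 = ω_18^13 = -0.1736+0.9848i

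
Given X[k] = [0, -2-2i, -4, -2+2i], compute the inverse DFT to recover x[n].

x[n] = (1/4) Σ(k=0 to 3) X[k] · e^(2πikn/4)

Computing each x[n]:
x[0] = -2
x[1] = 2
x[2] = 0
x[3] = 0

x = [-2, 2, 0, 0]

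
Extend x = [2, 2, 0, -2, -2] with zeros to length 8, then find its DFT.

Original 5-point DFT: [0, 3.6180-4.9798i, 1.3820-0.4490i, 1.3820+0.4490i, 3.6180+4.9798i]
Zero-padded 8-point DFT provides frequency interpolation.

DFT_8([x, 0, ...]) = [0, 6.8284, -4i, 1.1716, 0, 1.1716, 4i, 6.8284]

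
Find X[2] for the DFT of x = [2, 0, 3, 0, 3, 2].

X[2] = Σ(n=0 to 5) x[n] · ω_6^(2n) where ω_6 = e^(-2πi/6)
= (2)·ω_6^0 + (0)·ω_6^2 + (3)·ω_6^4 + (0)·ω_6^6 + (3)·ω_6^8 + (2)·ω_6^10

X[2] = -2.0000+1.7321i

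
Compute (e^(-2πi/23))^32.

Since ω_23^23 = 1, powers reduce modulo 23.
32 mod 23 = 9
So ω_23^32 = ω_23^9 = e^(-2πi·9/23)

ω_23^32 = ω_23^9 = -0.7757-0.6311i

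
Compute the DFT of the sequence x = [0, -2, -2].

X[k] = Σ(n=0 to 2) x[n] · ω_3^(nk)
where ω_3 = e^(-2πi/3)

Computing each X[k]:
X[0] = -4
X[1] = 2
X[2] = 2

X = [-4, 2, 2]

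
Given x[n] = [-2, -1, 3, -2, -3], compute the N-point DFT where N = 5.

X[k] = Σ(n=0 to 4) x[n] · ω_5^(nk)
where ω_5 = e^(-2πi/5)

Computing each X[k]:
X[0] = -5
X[1] = -4.0451-4.8410i
X[2] = 1.5451+3.5797i
X[3] = 1.5451-3.5797i
X[4] = -4.0451+4.8410i

X = [-5, -4.0451-4.8410i, 1.5451+3.5797i, 1.5451-3.5797i, -4.0451+4.8410i]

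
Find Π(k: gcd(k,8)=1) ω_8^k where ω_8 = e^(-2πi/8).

The primitive 8th roots of unity are ω_8^k for k coprime to 8: k ∈ {1, 3, 5, 7}
Their product equals the constant term of the cyclotomic polynomial Φ_8(x) up to sign.
For n ≥ 3, the product of all primitive nth roots of unity is 1. (For n=1 it is 1; for n=2 it is -1.)

1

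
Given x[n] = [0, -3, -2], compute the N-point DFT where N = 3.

X[k] = Σ(n=0 to 2) x[n] · ω_3^(nk)
where ω_3 = e^(-2πi/3)

Computing each X[k]:
X[0] = -5
X[1] = 2.5000+0.8660i
X[2] = 2.5000-0.8660i

X = [-5, 2.5000+0.8660i, 2.5000-0.8660i]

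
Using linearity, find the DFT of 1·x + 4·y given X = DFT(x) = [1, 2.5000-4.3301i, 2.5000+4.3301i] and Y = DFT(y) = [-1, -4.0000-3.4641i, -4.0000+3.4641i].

By linearity: DFT(1x + 4y) = 1·DFT(x) + 4·DFT(y)
= 1·[1, 2.5000-4.3301i, 2.5000+4.3301i] + 4·[-1, -4.0000-3.4641i, -4.0000+3.4641i]

Computing element-wise:
Z[0] = 1·(1) + 4·(-1) = -3
Z[1] = 1·(2.5000-4.3301i) + 4·(-4.0000-3.4641i) = -13.5000-18.1865i
Z[2] = 1·(2.5000+4.3301i) + 4·(-4.0000+3.4641i) = -13.5000+18.1865i

DFT(1x + 4y) = 1·X + 4·Y = [-3, -13.5000-18.1865i, -13.5000+18.1865i]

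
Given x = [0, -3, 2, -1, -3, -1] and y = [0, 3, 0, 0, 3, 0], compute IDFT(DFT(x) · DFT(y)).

(x ⊛ y)[n] = Σ(m=0 to 5) x[m] · y[(n-m) mod 6]

Computing each output sample:
(x ⊛ y)[0] = 3
(x ⊛ y)[1] = -3
(x ⊛ y)[2] = -18
(x ⊛ y)[3] = 3
(x ⊛ y)[4] = -3
(x ⊛ y)[5] = -18

x ⊛ y = [3, -3, -18, 3, -3, -18]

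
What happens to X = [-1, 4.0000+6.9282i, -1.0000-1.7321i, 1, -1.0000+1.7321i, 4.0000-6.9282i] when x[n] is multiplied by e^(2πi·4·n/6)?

Modulation property: DFT(ω_6^(-4n)·x[n]) = X[(k-4) mod 6], so circularly shift X by 4 positions.

X[k-4] = [-1.0000-1.7321i, 1, -1.0000+1.7321i, 4.0000-6.9282i, -1, 4.0000+6.9282i]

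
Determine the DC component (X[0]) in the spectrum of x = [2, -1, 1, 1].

X[0] = Σ(n=0 to 3) x[n] · ω_4^0 = Σ x[n]
= (2) + (-1) + (1) + (1)

X[0] = 3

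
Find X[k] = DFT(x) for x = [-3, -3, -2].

X[k] = Σ(n=0 to 2) x[n] · ω_3^(nk)
where ω_3 = e^(-2πi/3)

Computing each X[k]:
X[0] = -8
X[1] = -0.5000+0.8660i
X[2] = -0.5000-0.8660i

X = [-8, -0.5000+0.8660i, -0.5000-0.8660i]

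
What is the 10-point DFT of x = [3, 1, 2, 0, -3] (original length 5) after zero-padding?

Original 5-point DFT: [3, 0.7639-4.9798i, 5.2361-0.4490i, 5.2361+0.4490i, 0.7639+4.9798i]
Zero-padded 10-point DFT provides frequency interpolation.

DFT_10([x, 0, ...]) = [3, 6.8541-0.7265i, 0.7639-4.9798i, 0.1459+3.0777i, 5.2361-0.4490i, 1, 5.2361+0.4490i, 0.1459-3.0777i, 0.7639+4.9798i, 6.8541+0.7265i]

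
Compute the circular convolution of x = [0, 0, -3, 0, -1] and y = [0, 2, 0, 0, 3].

(x ⊛ y)[n] = Σ(m=0 to 4) x[m] · y[(n-m) mod 5]

Computing each output sample:
(x ⊛ y)[0] = -2
(x ⊛ y)[1] = -9
(x ⊛ y)[2] = 0
(x ⊛ y)[3] = -9
(x ⊛ y)[4] = 0

x ⊛ y = [-2, -9, 0, -9, 0]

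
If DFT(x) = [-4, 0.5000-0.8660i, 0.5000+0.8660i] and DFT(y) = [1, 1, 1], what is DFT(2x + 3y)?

By linearity: DFT(2x + 3y) = 2·DFT(x) + 3·DFT(y)
= 2·[-4, 0.5000-0.8660i, 0.5000+0.8660i] + 3·[1, 1, 1]

Computing element-wise:
Z[0] = 2·(-4) + 3·(1) = -5
Z[1] = 2·(0.5000-0.8660i) + 3·(1) = 4.0000-1.7320i
Z[2] = 2·(0.5000+0.8660i) + 3·(1) = 4.0000+1.7320i

DFT(2x + 3y) = 2·X + 3·Y = [-5, 4.0000-1.7320i, 4.0000+1.7320i]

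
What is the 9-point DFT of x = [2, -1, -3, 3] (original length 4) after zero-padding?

Original 4-point DFT: [1, 5+4i, -3, 5-4i]
Zero-padded 9-point DFT provides frequency interpolation.

DFT_9([x, 0, ...]) = [1, -0.7870+0.9991i, 3.1454+4.6089i, 7.0000-1.7321i, -0.8584-4.1844i, -0.8584+4.1844i, 7.0000+1.7321i, 3.1454-4.6089i, -0.7870-0.9991i]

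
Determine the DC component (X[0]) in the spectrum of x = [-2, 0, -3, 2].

X[0] = Σ(n=0 to 3) x[n] · ω_4^0 = Σ x[n]
= (-2) + (0) + (-3) + (2)

X[0] = -3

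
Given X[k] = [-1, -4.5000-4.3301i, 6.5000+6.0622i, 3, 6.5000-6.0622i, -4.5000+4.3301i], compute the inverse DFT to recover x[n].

x[n] = (1/6) Σ(k=0 to 5) X[k] · e^(2πikn/6)

Computing each x[n]:
x[0] = 1
x[1] = -3
x[2] = 3
x[3] = 3
x[4] = -3
x[5] = -2

x = [1, -3, 3, 3, -3, -2]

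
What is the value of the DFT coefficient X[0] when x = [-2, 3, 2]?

X[0] = Σ(n=0 to 2) x[n] · ω_3^0 = Σ x[n]
= (-2) + (3) + (2)

X[0] = 3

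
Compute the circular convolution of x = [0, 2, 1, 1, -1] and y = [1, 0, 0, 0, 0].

(x ⊛ y)[n] = Σ(m=0 to 4) x[m] · y[(n-m) mod 5]

Computing each output sample:
(x ⊛ y)[0] = 0
(x ⊛ y)[1] = 2
(x ⊛ y)[2] = 1
(x ⊛ y)[3] = 1
(x ⊛ y)[4] = -1

x ⊛ y = [0, 2, 1, 1, -1]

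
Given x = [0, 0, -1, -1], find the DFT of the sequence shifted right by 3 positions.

Time shift by 3: X_shifted[k] = ω_4^(3k) · X[k]
Shifted x = [0, -1, -1, 0]

DFT(x[n-3]) = [-2, 1+1i, 0, 1-1i]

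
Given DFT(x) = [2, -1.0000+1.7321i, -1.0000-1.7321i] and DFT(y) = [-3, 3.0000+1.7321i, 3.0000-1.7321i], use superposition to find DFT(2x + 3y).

By linearity: DFT(2x + 3y) = 2·DFT(x) + 3·DFT(y)
= 2·[2, -1.0000+1.7321i, -1.0000-1.7321i] + 3·[-3, 3.0000+1.7321i, 3.0000-1.7321i]

Computing element-wise:
Z[0] = 2·(2) + 3·(-3) = -5
Z[1] = 2·(-1.0000+1.7321i) + 3·(3.0000+1.7321i) = 7.0000+8.6605i
Z[2] = 2·(-1.0000-1.7321i) + 3·(3.0000-1.7321i) = 7.0000-8.6605i

DFT(2x + 3y) = 2·X + 3·Y = [-5, 7.0000+8.6605i, 7.0000-8.6605i]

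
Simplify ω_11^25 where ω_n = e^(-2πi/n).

Since ω_11^11 = 1, powers reduce modulo 11.
25 mod 11 = 3
So ω_11^25 = ω_11^3 = e^(-2πi·3/11)

ω_11^25 = ω_11^3 = -0.1423-0.9898i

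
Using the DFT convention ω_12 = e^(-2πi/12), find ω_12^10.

ω_12^10 = e^(-2πi·10/12)
= cos(-2π·10/12) + i·sin(-2π·10/12)
= cos(-20π/12) + i·sin(-20π/12)

ω_12^10 = cos(-20π/12) + i·sin(-20π/12) = 0.5000+0.8660i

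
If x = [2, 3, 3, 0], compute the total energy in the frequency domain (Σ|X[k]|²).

Parseval: Σ|x[n]|² = (1/N)Σ|X[k]|², so Σ|X[k]|² = N·Σ|x[n]|² = 4·22.0000

Σ|X[k]|² = N·Σ|x[n]|² = 4·22.0000 = 88.0000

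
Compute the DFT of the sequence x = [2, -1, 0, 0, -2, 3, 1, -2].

X[k] = Σ(n=0 to 7) x[n] · ω_8^(nk)
where ω_8 = e^(-2πi/8)

Computing each X[k]:
X[0] = 1
X[1] = -0.2426+2.4142i
X[2] = -1-4i
X[3] = 8.2426+0.4142i
X[4] = 1
X[5] = 8.2426-0.4142i
X[6] = -1+4i
X[7] = -0.2426-2.4142i

X = [1, -0.2426+2.4142i, -1-4i, 8.2426+0.4142i, 1, 8.2426-0.4142i, -1+4i, -0.2426-2.4142i]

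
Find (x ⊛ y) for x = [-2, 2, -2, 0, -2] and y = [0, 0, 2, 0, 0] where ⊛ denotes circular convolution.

(x ⊛ y)[n] = Σ(m=0 to 4) x[m] · y[(n-m) mod 5]

Computing each output sample:
(x ⊛ y)[0] = 0
(x ⊛ y)[1] = -4
(x ⊛ y)[2] = -4
(x ⊛ y)[3] = 4
(x ⊛ y)[4] = -4

x ⊛ y = [0, -4, -4, 4, -4]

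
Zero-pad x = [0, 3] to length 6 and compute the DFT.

Original 2-point DFT: [3, -3]
Zero-padded 6-point DFT provides frequency interpolation.

DFT_6([x, 0, ...]) = [3, 1.5000-2.5981i, -1.5000-2.5981i, -3, -1.5000+2.5981i, 1.5000+2.5981i]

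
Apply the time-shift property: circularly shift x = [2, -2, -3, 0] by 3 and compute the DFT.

Time shift by 3: X_shifted[k] = ω_4^(3k) · X[k]
Shifted x = [-2, -3, 0, 2]

DFT(x[n-3]) = [-3, -2+5i, -1, -2-5i]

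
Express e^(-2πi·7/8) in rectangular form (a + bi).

ω_8^7 = e^(-2πi·7/8)
= cos(-2π·7/8) + i·sin(-2π·7/8)
= cos(-14π/8) + i·sin(-14π/8)

ω_8^7 = cos(-14π/8) + i·sin(-14π/8) = 0.7071+0.7071i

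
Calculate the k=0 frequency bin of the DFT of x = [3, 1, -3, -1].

X[0] = Σ(n=0 to 3) x[n] · ω_4^0 = Σ x[n]
= (3) + (1) + (-3) + (-1)

X[0] = 0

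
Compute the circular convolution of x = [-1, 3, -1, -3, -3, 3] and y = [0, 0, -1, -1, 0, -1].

(x ⊛ y)[n] = Σ(m=0 to 5) x[m] · y[(n-m) mod 6]

Computing each output sample:
(x ⊛ y)[0] = 3
(x ⊛ y)[1] = 1
(x ⊛ y)[2] = 1
(x ⊛ y)[3] = 1
(x ⊛ y)[4] = -5
(x ⊛ y)[5] = 5

x ⊛ y = [3, 1, 1, 1, -5, 5]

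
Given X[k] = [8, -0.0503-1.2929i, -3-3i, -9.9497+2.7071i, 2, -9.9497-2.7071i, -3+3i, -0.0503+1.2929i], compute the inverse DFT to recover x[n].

x[n] = (1/8) Σ(k=0 to 7) X[k] · e^(2πikn/8)

Computing each x[n]:
x[0] = -2
x[1] = 3
x[2] = 3
x[3] = -2
x[4] = 3
x[5] = 0
x[6] = 1
x[7] = 2

x = [-2, 3, 3, -2, 3, 0, 1, 2]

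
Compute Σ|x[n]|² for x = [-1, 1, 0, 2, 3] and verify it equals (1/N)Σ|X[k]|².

Time domain:
Σ|x[n]|² = |-1|² + |1|² + |0|² + |2|² + |3|² = 15.0000

Frequency domain:
(1/5)Σ|X[k]|² = (1/5)(|5|² + |-1.3820+3.0777i|² + |-3.6180-0.7265i|² + |-3.6180+0.7265i|² + |-1.3820-3.0777i|²) = (1/5)·75.0000 = 15.0000

Both sides agree, confirming Parseval's theorem.

Σ|x[n]|² = (1/N)Σ|X[k]|² = 15.0000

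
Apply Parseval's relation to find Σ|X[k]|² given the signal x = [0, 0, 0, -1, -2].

Parseval: Σ|x[n]|² = (1/N)Σ|X[k]|², so Σ|X[k]|² = N·Σ|x[n]|² = 5·5.0000

Σ|X[k]|² = N·Σ|x[n]|² = 5·5.0000 = 25.0000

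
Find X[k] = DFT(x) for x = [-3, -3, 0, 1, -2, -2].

X[k] = Σ(n=0 to 5) x[n] · ω_6^(nk)
where ω_6 = e^(-2πi/6)

Computing each X[k]:
X[0] = -9
X[1] = -5.5000-0.8660i
X[2] = 1.5000+2.5981i
X[3] = -1
X[4] = 1.5000-2.5981i
X[5] = -5.5000+0.8660i

X = [-9, -5.5000-0.8660i, 1.5000+2.5981i, -1, 1.5000-2.5981i, -5.5000+0.8660i]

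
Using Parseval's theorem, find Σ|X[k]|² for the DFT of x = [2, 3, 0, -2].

Parseval: Σ|x[n]|² = (1/N)Σ|X[k]|², so Σ|X[k]|² = N·Σ|x[n]|² = 4·17.0000

Σ|X[k]|² = N·Σ|x[n]|² = 4·17.0000 = 68.0000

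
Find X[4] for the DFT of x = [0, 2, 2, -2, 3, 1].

X[4] = Σ(n=0 to 5) x[n] · ω_6^(4n) where ω_6 = e^(-2πi/6)
= (0)·ω_6^0 + (2)·ω_6^4 + (2)·ω_6^8 + (-2)·ω_6^12 + (3)·ω_6^16 + (1)·ω_6^20

X[4] = -6.0000+1.7321i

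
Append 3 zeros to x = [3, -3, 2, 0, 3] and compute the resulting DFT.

Original 5-point DFT: [5, 1.3820+4.5308i, 3.6180+5.4288i, 3.6180-5.4288i, 1.3820-4.5308i]
Zero-padded 8-point DFT provides frequency interpolation.

DFT_8([x, 0, ...]) = [5, -2.1213+0.1213i, 4+3i, 2.1213+4.1213i, 11, 2.1213-4.1213i, 4-3i, -2.1213-0.1213i]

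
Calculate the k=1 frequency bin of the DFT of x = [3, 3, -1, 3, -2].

X[1] = Σ(n=0 to 4) x[n] · ω_5^(1n) where ω_5 = e^(-2πi/5)
= (3)·ω_5^0 + (3)·ω_5^1 + (-1)·ω_5^2 + (3)·ω_5^3 + (-2)·ω_5^4

X[1] = 1.6910-2.4041i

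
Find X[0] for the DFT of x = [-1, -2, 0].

X[0] = Σ(n=0 to 2) x[n] · ω_3^0 = Σ x[n]
= (-1) + (-2) + (0)

X[0] = -3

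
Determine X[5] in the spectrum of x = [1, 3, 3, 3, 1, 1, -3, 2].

X[5] = Σ(n=0 to 7) x[n] · ω_8^(5n) where ω_8 = e^(-2πi/8)
= (1)·ω_8^0 + (3)·ω_8^5 + (3)·ω_8^10 + (3)·ω_8^15 + (1)·ω_8^20 + (1)·ω_8^25 + (-3)·ω_8^30 + (2)·ω_8^35

X[5] = -0.7071-3.8787i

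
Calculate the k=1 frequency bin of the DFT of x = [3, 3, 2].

X[1] = Σ(n=0 to 2) x[n] · ω_3^(1n) where ω_3 = e^(-2πi/3)
= (3)·ω_3^0 + (3)·ω_3^1 + (2)·ω_3^2

X[1] = 0.5000-0.8660i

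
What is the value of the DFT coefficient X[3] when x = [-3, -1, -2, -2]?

X[3] = Σ(n=0 to 3) x[n] · ω_4^(3n) where ω_4 = e^(-2πi/4)
= (-3)·ω_4^0 + (-1)·ω_4^3 + (-2)·ω_4^6 + (-2)·ω_4^9

X[3] = -1+1i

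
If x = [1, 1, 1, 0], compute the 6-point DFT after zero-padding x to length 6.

Original 4-point DFT: [3, -1i, 1, 1i]
Zero-padded 6-point DFT provides frequency interpolation.

DFT_6([x, 0, ...]) = [3, 1.0000-1.7321i, 0, 1, 0, 1.0000+1.7321i]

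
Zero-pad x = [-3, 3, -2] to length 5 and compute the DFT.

Original 3-point DFT: [-2, -3.5000-4.3301i, -3.5000+4.3301i]
Zero-padded 5-point DFT provides frequency interpolation.

DFT_5([x, 0, ...]) = [-2, -0.4549-1.6776i, -6.0451-3.6655i, -6.0451+3.6655i, -0.4549+1.6776i]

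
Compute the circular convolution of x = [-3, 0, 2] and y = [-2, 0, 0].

(x ⊛ y)[n] = Σ(m=0 to 2) x[m] · y[(n-m) mod 3]

Computing each output sample:
(x ⊛ y)[0] = 6
(x ⊛ y)[1] = 0
(x ⊛ y)[2] = -4

x ⊛ y = [6, 0, -4]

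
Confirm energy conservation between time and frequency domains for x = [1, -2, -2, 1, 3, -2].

Time domain:
Σ|x[n]|² = |1|² + |-2|² + |-2|² + |1|² + |3|² + |-2|² = 23.0000

Frequency domain:
(1/6)Σ|X[k]|² = (1/6)(|-1|² + |-2.5000+4.3301i|² + |3.5000-4.3301i|² + |5|² + |3.5000+4.3301i|² + |-2.5000-4.3301i|²) = (1/6)·138.0000 = 23.0000

Both sides agree, confirming Parseval's theorem.

Σ|x[n]|² = (1/N)Σ|X[k]|² = 23.0000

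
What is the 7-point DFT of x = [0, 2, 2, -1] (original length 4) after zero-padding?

Original 4-point DFT: [3, -2-3i, 1, -2+3i]
Zero-padded 7-point DFT provides frequency interpolation.

DFT_7([x, 0, ...]) = [3, 1.7029-3.0796i, -2.8705-1.8639i, -0.3324+1.6708i, -0.3324-1.6708i, -2.8705+1.8639i, 1.7029+3.0796i]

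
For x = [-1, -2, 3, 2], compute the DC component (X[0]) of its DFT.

X[0] = Σ(n=0 to 3) x[n] · ω_4^0 = Σ x[n]
= (-1) + (-2) + (3) + (2)

X[0] = 2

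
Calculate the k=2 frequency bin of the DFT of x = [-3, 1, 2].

X[2] = Σ(n=0 to 2) x[n] · ω_3^(2n) where ω_3 = e^(-2πi/3)
= (-3)·ω_3^0 + (1)·ω_3^2 + (2)·ω_3^4

X[2] = -4.5000-0.8660i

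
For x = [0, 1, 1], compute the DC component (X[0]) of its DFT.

X[0] = Σ(n=0 to 2) x[n] · ω_3^0 = Σ x[n]
= (0) + (1) + (1)

X[0] = 2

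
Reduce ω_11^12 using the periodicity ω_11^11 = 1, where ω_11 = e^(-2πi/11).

Since ω_11^11 = 1, powers reduce modulo 11.
12 mod 11 = 1
So ω_11^12 = ω_11^1 = e^(-2πi·1/11)

ω_11^12 = ω_11^1 = 0.8413-0.5406i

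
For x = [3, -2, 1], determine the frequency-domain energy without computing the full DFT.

Parseval: Σ|x[n]|² = (1/N)Σ|X[k]|², so Σ|X[k]|² = N·Σ|x[n]|² = 3·14.0000

Σ|X[k]|² = N·Σ|x[n]|² = 3·14.0000 = 42.0000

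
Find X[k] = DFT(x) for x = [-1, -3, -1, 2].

X[k] = Σ(n=0 to 3) x[n] · ω_4^(nk)
where ω_4 = e^(-2πi/4)

Computing each X[k]:
X[0] = -3
X[1] = 5i
X[2] = -1
X[3] = -5i

X = [-3, 5i, -1, -5i]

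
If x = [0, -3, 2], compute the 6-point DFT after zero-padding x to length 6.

Original 3-point DFT: [-1, 0.5000+4.3301i, 0.5000-4.3301i]
Zero-padded 6-point DFT provides frequency interpolation.

DFT_6([x, 0, ...]) = [-1, -2.5000+0.8660i, 0.5000+4.3301i, 5, 0.5000-4.3301i, -2.5000-0.8660i]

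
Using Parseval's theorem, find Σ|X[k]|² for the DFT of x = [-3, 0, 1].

Parseval: Σ|x[n]|² = (1/N)Σ|X[k]|², so Σ|X[k]|² = N·Σ|x[n]|² = 3·10.0000

Σ|X[k]|² = N·Σ|x[n]|² = 3·10.0000 = 30.0000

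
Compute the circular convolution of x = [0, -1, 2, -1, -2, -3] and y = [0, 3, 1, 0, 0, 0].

(x ⊛ y)[n] = Σ(m=0 to 5) x[m] · y[(n-m) mod 6]

Computing each output sample:
(x ⊛ y)[0] = -11
(x ⊛ y)[1] = -3
(x ⊛ y)[2] = -3
(x ⊛ y)[3] = 5
(x ⊛ y)[4] = -1
(x ⊛ y)[5] = -7

x ⊛ y = [-11, -3, -3, 5, -1, -7]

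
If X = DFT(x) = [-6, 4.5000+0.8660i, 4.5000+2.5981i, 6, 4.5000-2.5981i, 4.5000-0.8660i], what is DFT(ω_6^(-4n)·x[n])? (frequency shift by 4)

Modulation property: DFT(ω_6^(-4n)·x[n]) = X[(k-4) mod 6], so circularly shift X by 4 positions.

X[k-4] = [4.5000+2.5981i, 6, 4.5000-2.5981i, 4.5000-0.8660i, -6, 4.5000+0.8660i]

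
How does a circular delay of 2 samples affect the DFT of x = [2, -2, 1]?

Time shift by 2: X_shifted[k] = ω_3^(2k) · X[k]
Shifted x = [-2, 1, 2]

DFT(x[n-2]) = [1, -3.5000+0.8660i, -3.5000-0.8660i]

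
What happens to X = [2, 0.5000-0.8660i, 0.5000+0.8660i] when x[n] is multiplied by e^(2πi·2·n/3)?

Modulation property: DFT(ω_3^(-2n)·x[n]) = X[(k-2) mod 3], so circularly shift X by 2 positions.

X[k-2] = [0.5000-0.8660i, 0.5000+0.8660i, 2]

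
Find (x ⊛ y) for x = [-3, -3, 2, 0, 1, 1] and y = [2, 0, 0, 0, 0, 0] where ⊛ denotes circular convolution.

(x ⊛ y)[n] = Σ(m=0 to 5) x[m] · y[(n-m) mod 6]

Computing each output sample:
(x ⊛ y)[0] = -6
(x ⊛ y)[1] = -6
(x ⊛ y)[2] = 4
(x ⊛ y)[3] = 0
(x ⊛ y)[4] = 2
(x ⊛ y)[5] = 2

x ⊛ y = [-6, -6, 4, 0, 2, 2]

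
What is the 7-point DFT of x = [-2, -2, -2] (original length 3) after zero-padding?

Original 3-point DFT: [-6, 0, 0]
Zero-padded 7-point DFT provides frequency interpolation.

DFT_7([x, 0, ...]) = [-6, -2.8019+3.5135i, 0.2470+1.0821i, -1.4450-0.6959i, -1.4450+0.6959i, 0.2470-1.0821i, -2.8019-3.5135i]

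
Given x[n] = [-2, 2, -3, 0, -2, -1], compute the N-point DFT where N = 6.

X[k] = Σ(n=0 to 5) x[n] · ω_6^(nk)
where ω_6 = e^(-2πi/6)

Computing each X[k]:
X[0] = -6
X[1] = 1.0000-1.7321i
X[2] = -3.4641i
X[3] = -8
X[4] = 3.4641i
X[5] = 1.0000+1.7321i

X = [-6, 1.0000-1.7321i, -3.4641i, -8, 3.4641i, 1.0000+1.7321i]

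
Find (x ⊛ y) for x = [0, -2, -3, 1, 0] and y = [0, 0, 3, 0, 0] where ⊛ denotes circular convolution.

(x ⊛ y)[n] = Σ(m=0 to 4) x[m] · y[(n-m) mod 5]

Computing each output sample:
(x ⊛ y)[0] = 3
(x ⊛ y)[1] = 0
(x ⊛ y)[2] = 0
(x ⊛ y)[3] = -6
(x ⊛ y)[4] = -9

x ⊛ y = [3, 0, 0, -6, -9]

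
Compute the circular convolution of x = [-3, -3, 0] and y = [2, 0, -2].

(x ⊛ y)[n] = Σ(m=0 to 2) x[m] · y[(n-m) mod 3]

Computing each output sample:
(x ⊛ y)[0] = 0
(x ⊛ y)[1] = -6
(x ⊛ y)[2] = 6

x ⊛ y = [0, -6, 6]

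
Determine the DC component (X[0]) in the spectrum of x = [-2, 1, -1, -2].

X[0] = Σ(n=0 to 3) x[n] · ω_4^0 = Σ x[n]
= (-2) + (1) + (-1) + (-2)

X[0] = -4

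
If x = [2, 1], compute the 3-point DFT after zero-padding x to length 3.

Original 2-point DFT: [3, 1]
Zero-padded 3-point DFT provides frequency interpolation.

DFT_3([x, 0, ...]) = [3, 1.5000-0.8660i, 1.5000+0.8660i]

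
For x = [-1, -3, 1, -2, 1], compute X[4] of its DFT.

X[4] = Σ(n=0 to 4) x[n] · ω_5^(4n) where ω_5 = e^(-2πi/5)
= (-1)·ω_5^0 + (-3)·ω_5^4 + (1)·ω_5^8 + (-2)·ω_5^12 + (1)·ω_5^16

X[4] = -0.8090-2.0409i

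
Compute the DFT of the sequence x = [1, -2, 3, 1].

X[k] = Σ(n=0 to 3) x[n] · ω_4^(nk)
where ω_4 = e^(-2πi/4)

Computing each X[k]:
X[0] = 3
X[1] = -2+3i
X[2] = 5
X[3] = -2-3i

X = [3, -2+3i, 5, -2-3i]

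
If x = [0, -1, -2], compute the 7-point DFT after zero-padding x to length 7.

Original 3-point DFT: [-3, 1.5000-0.8660i, 1.5000+0.8660i]
Zero-padded 7-point DFT provides frequency interpolation.

DFT_7([x, 0, ...]) = [-3, -0.1784+2.7317i, 2.0245+0.1072i, -0.3460-1.1298i, -0.3460+1.1298i, 2.0245-0.1072i, -0.1784-2.7317i]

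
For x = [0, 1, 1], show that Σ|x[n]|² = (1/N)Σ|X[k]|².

Time domain:
Σ|x[n]|² = |0|² + |1|² + |1|² = 2.0000

Frequency domain:
(1/3)Σ|X[k]|² = (1/3)(|2|² + |-1|² + |-1|²) = (1/3)·6.0000 = 2.0000

Both sides agree, confirming Parseval's theorem.

Σ|x[n]|² = (1/N)Σ|X[k]|² = 2.0000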